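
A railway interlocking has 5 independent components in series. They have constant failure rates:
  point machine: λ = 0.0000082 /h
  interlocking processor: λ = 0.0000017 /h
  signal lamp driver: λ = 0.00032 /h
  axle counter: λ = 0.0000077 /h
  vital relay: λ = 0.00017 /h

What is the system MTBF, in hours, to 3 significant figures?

1970

Series of exponential components: λ_sys = Σ λ_i
λ_sys = 0.0000082 + 0.0000017 + 0.00032 + 0.0000077 + 0.00017 = 5.0760e-04 /h
MTBF = 1 / λ_sys = 1970 h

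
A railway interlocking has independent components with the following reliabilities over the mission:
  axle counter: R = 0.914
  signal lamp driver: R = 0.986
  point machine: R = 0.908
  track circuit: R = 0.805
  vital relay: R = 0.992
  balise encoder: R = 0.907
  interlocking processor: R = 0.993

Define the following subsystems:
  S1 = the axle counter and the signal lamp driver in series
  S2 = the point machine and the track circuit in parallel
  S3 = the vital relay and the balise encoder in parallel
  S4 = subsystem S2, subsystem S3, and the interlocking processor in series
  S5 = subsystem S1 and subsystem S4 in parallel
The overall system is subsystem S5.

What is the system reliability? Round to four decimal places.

Series (axle counter and signal lamp driver): 0.914000 × 0.986000 = 0.901204
Parallel (point machine and track circuit): 1 − (1 − 0.908000)(1 − 0.805000) = 0.982060
Parallel (vital relay and balise encoder): 1 − (1 − 0.992000)(1 − 0.907000) = 0.999256
Series ([0.982060], [0.999256], and interlocking processor): 0.982060 × 0.999256 × 0.993000 = 0.974460
Parallel ([0.901204] and [0.974460]): 1 − (1 − 0.901204)(1 − 0.974460) = 0.9975

0.9975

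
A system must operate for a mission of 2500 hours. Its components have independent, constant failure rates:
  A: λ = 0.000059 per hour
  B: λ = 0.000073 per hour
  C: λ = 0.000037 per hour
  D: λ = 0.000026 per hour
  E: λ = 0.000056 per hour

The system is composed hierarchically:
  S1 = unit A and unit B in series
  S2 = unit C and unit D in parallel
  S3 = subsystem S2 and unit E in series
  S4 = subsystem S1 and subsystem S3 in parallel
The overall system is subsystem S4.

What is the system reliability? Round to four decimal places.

R(A) = exp(−0.000059 × 2500) = 0.862862
R(B) = exp(−0.000073 × 2500) = 0.833185
R(C) = exp(−0.000037 × 2500) = 0.911649
R(D) = exp(−0.000026 × 2500) = 0.937067
R(E) = exp(−0.000056 × 2500) = 0.869358
Series (A and B): 0.862862 × 0.833185 = 0.718924
Parallel (C and D): 1 − (1 − 0.911649)(1 − 0.937067) = 0.994440
Series ([0.994440] and E): 0.994440 × 0.869358 = 0.864524
Parallel ([0.718924] and [0.864524]): 1 − (1 − 0.718924)(1 − 0.864524) = 0.9619

0.9619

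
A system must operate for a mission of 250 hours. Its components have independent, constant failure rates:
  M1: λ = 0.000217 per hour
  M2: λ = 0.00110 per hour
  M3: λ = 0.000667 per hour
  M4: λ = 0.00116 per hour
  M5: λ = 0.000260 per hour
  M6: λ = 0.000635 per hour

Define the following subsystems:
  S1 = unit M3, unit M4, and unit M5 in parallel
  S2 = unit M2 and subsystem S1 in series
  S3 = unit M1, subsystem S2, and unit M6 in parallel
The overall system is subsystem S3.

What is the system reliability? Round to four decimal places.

0.9981

R(M1) = exp(−0.000217 × 250) = 0.947195
R(M2) = exp(−0.00110 × 250) = 0.759572
R(M3) = exp(−0.000667 × 250) = 0.846411
R(M4) = exp(−0.00116 × 250) = 0.748264
R(M5) = exp(−0.000260 × 250) = 0.937067
R(M6) = exp(−0.000635 × 250) = 0.853210
Parallel (M3, M4, and M5): 1 − (1 − 0.846411)(1 − 0.748264)(1 − 0.937067) = 0.997567
Series (M2 and [0.997567]): 0.759572 × 0.997567 = 0.757724
Parallel (M1, [0.757724], and M6): 1 − (1 − 0.947195)(1 − 0.757724)(1 − 0.853210) = 0.9981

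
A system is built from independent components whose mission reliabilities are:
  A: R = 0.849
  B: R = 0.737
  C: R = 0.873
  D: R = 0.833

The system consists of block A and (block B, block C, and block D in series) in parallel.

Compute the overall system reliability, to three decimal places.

Series (B, C, and D): 0.73700 × 0.87300 × 0.83300 = 0.53595
Parallel (A and [0.53595]): 1 − (1 − 0.84900)(1 − 0.53595) = 0.930

0.930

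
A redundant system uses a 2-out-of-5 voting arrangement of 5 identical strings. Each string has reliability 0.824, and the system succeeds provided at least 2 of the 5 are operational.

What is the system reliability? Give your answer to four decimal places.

R = Σ_{i=2}^{5} C(5,i) p^i (1−p)^{5−i} with p = 0.824
C(5,2)·0.824^2·0.176^3 = 0.037016
C(5,3)·0.824^3·0.176^2 = 0.173303
C(5,4)·0.824^4·0.176^1 = 0.405687
C(5,5)·0.824^5·0.176^0 = 0.379871
Sum = 0.9959

0.9959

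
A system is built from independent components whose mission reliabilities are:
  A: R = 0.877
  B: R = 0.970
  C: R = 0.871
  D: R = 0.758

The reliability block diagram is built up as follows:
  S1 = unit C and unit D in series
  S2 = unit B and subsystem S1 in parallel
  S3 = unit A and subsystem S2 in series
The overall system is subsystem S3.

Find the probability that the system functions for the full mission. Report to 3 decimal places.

0.868

Series (C and D): 0.87100 × 0.75800 = 0.66022
Parallel (B and [0.66022]): 1 − (1 − 0.97000)(1 − 0.66022) = 0.98981
Series (A and [0.98981]): 0.87700 × 0.98981 = 0.868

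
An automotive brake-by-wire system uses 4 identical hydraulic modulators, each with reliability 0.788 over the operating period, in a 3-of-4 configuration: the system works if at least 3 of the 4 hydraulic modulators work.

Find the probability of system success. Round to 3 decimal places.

0.801

R = Σ_{i=3}^{4} C(4,i) p^i (1−p)^{4−i} with p = 0.788
C(4,3)·0.788^3·0.212^1 = 0.41493
C(4,4)·0.788^4·0.212^0 = 0.38557
Sum = 0.801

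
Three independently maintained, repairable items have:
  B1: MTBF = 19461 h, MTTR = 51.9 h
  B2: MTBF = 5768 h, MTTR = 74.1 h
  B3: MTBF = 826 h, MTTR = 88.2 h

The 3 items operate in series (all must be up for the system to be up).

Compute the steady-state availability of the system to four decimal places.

0.8897

A(B1) = MTBF/(MTBF+MTTR) = 19461/(19461+51.9) = 0.997340
A(B2) = MTBF/(MTBF+MTTR) = 5768/(5768+74.1) = 0.987316
A(B3) = MTBF/(MTBF+MTTR) = 826/(826+88.2) = 0.903522
Series availability: 0.997340 × 0.987316 × 0.903522 = 0.8897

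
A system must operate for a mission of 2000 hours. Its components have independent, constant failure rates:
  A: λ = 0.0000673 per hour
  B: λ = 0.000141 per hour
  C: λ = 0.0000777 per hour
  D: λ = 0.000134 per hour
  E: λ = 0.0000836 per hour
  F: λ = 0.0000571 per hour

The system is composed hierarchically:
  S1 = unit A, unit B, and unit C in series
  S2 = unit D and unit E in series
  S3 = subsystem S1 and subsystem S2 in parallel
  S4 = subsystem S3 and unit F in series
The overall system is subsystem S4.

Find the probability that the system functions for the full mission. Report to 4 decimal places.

0.7550

R(A) = exp(−0.0000673 × 2000) = 0.874065
R(B) = exp(−0.000141 × 2000) = 0.754274
R(C) = exp(−0.0000777 × 2000) = 0.856073
R(D) = exp(−0.000134 × 2000) = 0.764908
R(E) = exp(−0.0000836 × 2000) = 0.846030
R(F) = exp(−0.0000571 × 2000) = 0.892080
Series (A, B, and C): 0.874065 × 0.754274 × 0.856073 = 0.564396
Series (D and E): 0.764908 × 0.846030 = 0.647135
Parallel ([0.564396] and [0.647135]): 1 − (1 − 0.564396)(1 − 0.647135) = 0.846291
Series ([0.846291] and F): 0.846291 × 0.892080 = 0.7550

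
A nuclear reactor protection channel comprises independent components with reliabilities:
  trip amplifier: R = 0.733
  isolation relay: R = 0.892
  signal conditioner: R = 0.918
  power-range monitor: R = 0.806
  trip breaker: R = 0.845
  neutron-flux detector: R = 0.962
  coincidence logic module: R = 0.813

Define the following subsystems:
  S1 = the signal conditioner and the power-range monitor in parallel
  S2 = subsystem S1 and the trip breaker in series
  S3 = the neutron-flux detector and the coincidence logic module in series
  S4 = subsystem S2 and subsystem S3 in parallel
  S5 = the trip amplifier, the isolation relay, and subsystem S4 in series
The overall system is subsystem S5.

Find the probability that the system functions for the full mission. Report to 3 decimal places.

Parallel (signal conditioner and power-range monitor): 1 − (1 − 0.91800)(1 − 0.80600) = 0.98409
Series ([0.98409] and trip breaker): 0.98409 × 0.84500 = 0.83156
Series (neutron-flux detector and coincidence logic module): 0.96200 × 0.81300 = 0.78211
Parallel ([0.83156] and [0.78211]): 1 − (1 − 0.83156)(1 − 0.78211) = 0.96330
Series (trip amplifier, isolation relay, and [0.96330]): 0.73300 × 0.89200 × 0.96330 = 0.630

0.630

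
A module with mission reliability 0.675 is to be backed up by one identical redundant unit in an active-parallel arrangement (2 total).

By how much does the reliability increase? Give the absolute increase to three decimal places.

R_before = 0.675
R_after = 1 − (1 − 0.675)^2 = 0.894
ΔR = 0.894 − 0.675 = 0.219

0.219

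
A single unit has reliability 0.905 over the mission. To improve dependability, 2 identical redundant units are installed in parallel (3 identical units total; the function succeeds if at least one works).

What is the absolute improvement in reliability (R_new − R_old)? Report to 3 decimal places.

R_before = 0.905
R_after = 1 − (1 − 0.905)^3 = 0.999
ΔR = 0.999 − 0.905 = 0.094

0.094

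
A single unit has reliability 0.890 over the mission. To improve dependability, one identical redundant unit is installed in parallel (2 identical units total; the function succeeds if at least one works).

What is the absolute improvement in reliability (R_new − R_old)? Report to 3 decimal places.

R_before = 0.890
R_after = 1 − (1 − 0.890)^2 = 0.988
ΔR = 0.988 − 0.890 = 0.098

0.098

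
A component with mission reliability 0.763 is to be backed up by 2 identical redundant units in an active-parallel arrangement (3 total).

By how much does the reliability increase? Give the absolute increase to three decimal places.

0.224

R_before = 0.763
R_after = 1 − (1 − 0.763)^3 = 0.987
ΔR = 0.987 − 0.763 = 0.224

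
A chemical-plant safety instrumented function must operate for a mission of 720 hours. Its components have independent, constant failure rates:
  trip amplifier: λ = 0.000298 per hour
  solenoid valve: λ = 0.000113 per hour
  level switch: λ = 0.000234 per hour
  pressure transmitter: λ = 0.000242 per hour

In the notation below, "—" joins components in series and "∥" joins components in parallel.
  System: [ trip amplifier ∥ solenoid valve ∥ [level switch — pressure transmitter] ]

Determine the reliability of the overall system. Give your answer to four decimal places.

0.9956

R(trip amplifier) = exp(−0.000298 × 720) = 0.806896
R(solenoid valve) = exp(−0.000113 × 720) = 0.921862
R(level switch) = exp(−0.000234 × 720) = 0.844948
R(pressure transmitter) = exp(−0.000242 × 720) = 0.840095
Series (level switch and pressure transmitter): 0.844948 × 0.840095 = 0.709837
Parallel (trip amplifier, solenoid valve, and [0.709837]): 1 − (1 − 0.806896)(1 − 0.921862)(1 − 0.709837) = 0.9956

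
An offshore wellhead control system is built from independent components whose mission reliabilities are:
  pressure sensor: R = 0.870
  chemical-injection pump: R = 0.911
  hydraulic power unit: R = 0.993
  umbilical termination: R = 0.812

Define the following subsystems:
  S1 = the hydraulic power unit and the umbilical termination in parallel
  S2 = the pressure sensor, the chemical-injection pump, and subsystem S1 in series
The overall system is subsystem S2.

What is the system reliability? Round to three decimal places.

0.792

Parallel (hydraulic power unit and umbilical termination): 1 − (1 − 0.99300)(1 − 0.81200) = 0.99868
Series (pressure sensor, chemical-injection pump, and [0.99868]): 0.87000 × 0.91100 × 0.99868 = 0.792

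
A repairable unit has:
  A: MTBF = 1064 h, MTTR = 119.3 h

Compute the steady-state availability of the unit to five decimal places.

A(A) = MTBF/(MTBF+MTTR) = 1064/(1064+119.3) = 0.89918

0.89918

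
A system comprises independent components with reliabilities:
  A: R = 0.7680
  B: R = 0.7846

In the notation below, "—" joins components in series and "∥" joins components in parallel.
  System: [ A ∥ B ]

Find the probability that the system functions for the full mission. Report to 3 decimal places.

0.950

Parallel (A and B): 1 − (1 − 0.76800)(1 − 0.78460) = 0.950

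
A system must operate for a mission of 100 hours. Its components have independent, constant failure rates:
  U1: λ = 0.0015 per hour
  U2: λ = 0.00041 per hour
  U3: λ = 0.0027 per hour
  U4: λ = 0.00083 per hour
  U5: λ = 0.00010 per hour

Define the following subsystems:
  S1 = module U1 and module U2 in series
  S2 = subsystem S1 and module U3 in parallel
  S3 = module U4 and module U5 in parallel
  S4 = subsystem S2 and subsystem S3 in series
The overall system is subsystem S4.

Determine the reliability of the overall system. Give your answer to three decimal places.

R(U1) = exp(−0.0015 × 100) = 0.86071
R(U2) = exp(−0.00041 × 100) = 0.95983
R(U3) = exp(−0.0027 × 100) = 0.76338
R(U4) = exp(−0.00083 × 100) = 0.92035
R(U5) = exp(−0.00010 × 100) = 0.99005
Series (U1 and U2): 0.86071 × 0.95983 = 0.82614
Parallel ([0.82614] and U3): 1 − (1 − 0.82614)(1 − 0.76338) = 0.95886
Parallel (U4 and U5): 1 − (1 − 0.92035)(1 − 0.99005) = 0.99921
Series ([0.95886] and [0.99921]): 0.95886 × 0.99921 = 0.958

0.958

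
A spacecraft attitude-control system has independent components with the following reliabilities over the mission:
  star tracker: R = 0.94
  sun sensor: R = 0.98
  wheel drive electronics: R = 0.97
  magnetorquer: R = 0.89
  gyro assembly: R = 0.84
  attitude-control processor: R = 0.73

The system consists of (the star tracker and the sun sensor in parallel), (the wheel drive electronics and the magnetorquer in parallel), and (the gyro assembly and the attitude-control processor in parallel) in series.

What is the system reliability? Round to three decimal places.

Parallel (star tracker and sun sensor): 1 − (1 − 0.94000)(1 − 0.98000) = 0.99880
Parallel (wheel drive electronics and magnetorquer): 1 − (1 − 0.97000)(1 − 0.89000) = 0.99670
Parallel (gyro assembly and attitude-control processor): 1 − (1 − 0.84000)(1 − 0.73000) = 0.95680
Series ([0.99880], [0.99670], and [0.95680]): 0.99880 × 0.99670 × 0.95680 = 0.952

0.952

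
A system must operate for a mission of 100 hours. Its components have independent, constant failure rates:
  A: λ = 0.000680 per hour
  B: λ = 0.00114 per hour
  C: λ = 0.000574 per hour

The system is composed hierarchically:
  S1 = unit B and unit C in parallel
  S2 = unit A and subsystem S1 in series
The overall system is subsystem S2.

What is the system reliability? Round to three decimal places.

0.929

R(A) = exp(−0.000680 × 100) = 0.93426
R(B) = exp(−0.00114 × 100) = 0.89226
R(C) = exp(−0.000574 × 100) = 0.94422
Parallel (B and C): 1 − (1 − 0.89226)(1 − 0.94422) = 0.99399
Series (A and [0.99399]): 0.93426 × 0.99399 = 0.929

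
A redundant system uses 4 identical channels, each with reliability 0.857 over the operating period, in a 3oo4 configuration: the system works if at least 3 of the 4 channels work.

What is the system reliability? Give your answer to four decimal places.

R = Σ_{i=3}^{4} C(4,i) p^i (1−p)^{4−i} with p = 0.857
C(4,3)·0.857^3·0.143^1 = 0.360030
C(4,4)·0.857^4·0.143^0 = 0.539415
Sum = 0.8994

0.8994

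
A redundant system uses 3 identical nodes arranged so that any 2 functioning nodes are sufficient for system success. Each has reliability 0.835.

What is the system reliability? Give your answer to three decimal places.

0.927

R = Σ_{i=2}^{3} C(3,i) p^i (1−p)^{3−i} with p = 0.835
C(3,2)·0.835^2·0.165^1 = 0.34513
C(3,3)·0.835^3·0.165^0 = 0.58218
Sum = 0.927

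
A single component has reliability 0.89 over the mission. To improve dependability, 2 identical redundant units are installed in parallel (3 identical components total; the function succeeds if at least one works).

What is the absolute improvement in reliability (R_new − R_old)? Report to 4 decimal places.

R_before = 0.89
R_after = 1 − (1 − 0.89)^3 = 0.9987
ΔR = 0.9987 − 0.89 = 0.1087

0.1087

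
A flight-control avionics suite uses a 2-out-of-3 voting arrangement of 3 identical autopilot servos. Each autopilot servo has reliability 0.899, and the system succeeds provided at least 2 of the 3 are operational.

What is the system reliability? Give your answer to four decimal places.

0.9715

R = Σ_{i=2}^{3} C(3,i) p^i (1−p)^{3−i} with p = 0.899
C(3,2)·0.899^2·0.101^1 = 0.244885
C(3,3)·0.899^3·0.101^0 = 0.726573
Sum = 0.9715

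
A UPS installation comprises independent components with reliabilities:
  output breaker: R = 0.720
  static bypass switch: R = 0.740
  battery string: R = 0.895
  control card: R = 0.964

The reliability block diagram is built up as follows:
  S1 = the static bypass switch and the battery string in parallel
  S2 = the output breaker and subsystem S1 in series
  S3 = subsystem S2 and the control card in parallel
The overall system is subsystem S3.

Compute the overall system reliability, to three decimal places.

0.989

Parallel (static bypass switch and battery string): 1 − (1 − 0.74000)(1 − 0.89500) = 0.97270
Series (output breaker and [0.97270]): 0.72000 × 0.97270 = 0.70034
Parallel ([0.70034] and control card): 1 − (1 − 0.70034)(1 − 0.96400) = 0.989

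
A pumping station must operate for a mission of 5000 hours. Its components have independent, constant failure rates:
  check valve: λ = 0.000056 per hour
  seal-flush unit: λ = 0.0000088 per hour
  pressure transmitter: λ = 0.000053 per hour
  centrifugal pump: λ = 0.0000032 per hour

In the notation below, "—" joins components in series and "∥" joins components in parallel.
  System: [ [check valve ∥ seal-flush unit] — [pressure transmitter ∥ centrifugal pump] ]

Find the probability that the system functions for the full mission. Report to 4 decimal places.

R(check valve) = exp(−0.000056 × 5000) = 0.755784
R(seal-flush unit) = exp(−0.0000088 × 5000) = 0.956954
R(pressure transmitter) = exp(−0.000053 × 5000) = 0.767206
R(centrifugal pump) = exp(−0.0000032 × 5000) = 0.984127
Parallel (check valve and seal-flush unit): 1 − (1 − 0.755784)(1 − 0.956954) = 0.989487
Parallel (pressure transmitter and centrifugal pump): 1 − (1 − 0.767206)(1 − 0.984127) = 0.996305
Series ([0.989487] and [0.996305]): 0.989487 × 0.996305 = 0.9858

0.9858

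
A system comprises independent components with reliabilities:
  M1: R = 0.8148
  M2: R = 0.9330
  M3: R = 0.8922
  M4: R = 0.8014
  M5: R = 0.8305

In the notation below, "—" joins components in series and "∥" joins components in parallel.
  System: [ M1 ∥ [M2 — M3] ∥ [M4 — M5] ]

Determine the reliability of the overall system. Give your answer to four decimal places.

0.9896

Series (M2 and M3): 0.933000 × 0.892200 = 0.832423
Series (M4 and M5): 0.801400 × 0.830500 = 0.665563
Parallel (M1, [0.832423], and [0.665563]): 1 − (1 − 0.814800)(1 − 0.832423)(1 − 0.665563) = 0.9896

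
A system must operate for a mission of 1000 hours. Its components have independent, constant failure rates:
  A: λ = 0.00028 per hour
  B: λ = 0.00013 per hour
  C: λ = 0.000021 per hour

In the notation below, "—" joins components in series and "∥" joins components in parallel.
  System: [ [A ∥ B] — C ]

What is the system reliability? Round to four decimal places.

0.9501

R(A) = exp(−0.00028 × 1000) = 0.755784
R(B) = exp(−0.00013 × 1000) = 0.878095
R(C) = exp(−0.000021 × 1000) = 0.979219
Parallel (A and B): 1 − (1 − 0.755784)(1 − 0.878095) = 0.970229
Series ([0.970229] and C): 0.970229 × 0.979219 = 0.9501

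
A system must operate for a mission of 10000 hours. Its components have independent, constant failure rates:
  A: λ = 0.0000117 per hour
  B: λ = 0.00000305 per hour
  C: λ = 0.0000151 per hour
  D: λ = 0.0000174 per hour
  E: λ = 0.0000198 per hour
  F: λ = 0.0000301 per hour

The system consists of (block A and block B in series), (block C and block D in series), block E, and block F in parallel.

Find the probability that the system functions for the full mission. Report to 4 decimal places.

0.9982

R(A) = exp(−0.0000117 × 10000) = 0.889585
R(B) = exp(−0.00000305 × 10000) = 0.969960
R(C) = exp(−0.0000151 × 10000) = 0.859848
R(D) = exp(−0.0000174 × 10000) = 0.840297
R(E) = exp(−0.0000198 × 10000) = 0.820370
R(F) = exp(−0.0000301 × 10000) = 0.740078
Series (A and B): 0.889585 × 0.969960 = 0.862862
Series (C and D): 0.859848 × 0.840297 = 0.722528
Parallel ([0.862862], [0.722528], E, and F): 1 − (1 − 0.862862)(1 − 0.722528)(1 − 0.820370)(1 − 0.740078) = 0.9982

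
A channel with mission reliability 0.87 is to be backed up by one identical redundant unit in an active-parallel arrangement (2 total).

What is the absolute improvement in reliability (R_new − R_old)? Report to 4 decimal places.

0.1131

R_before = 0.87
R_after = 1 − (1 − 0.87)^2 = 0.9831
ΔR = 0.9831 − 0.87 = 0.1131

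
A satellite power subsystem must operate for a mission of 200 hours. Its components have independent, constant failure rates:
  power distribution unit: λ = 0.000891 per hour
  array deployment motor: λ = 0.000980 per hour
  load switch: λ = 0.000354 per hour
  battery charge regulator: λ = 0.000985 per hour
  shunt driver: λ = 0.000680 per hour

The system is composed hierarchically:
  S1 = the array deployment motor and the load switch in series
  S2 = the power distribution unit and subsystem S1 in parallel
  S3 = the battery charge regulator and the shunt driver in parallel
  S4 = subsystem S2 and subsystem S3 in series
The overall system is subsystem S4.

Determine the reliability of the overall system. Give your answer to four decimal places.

0.9399

R(power distribution unit) = exp(−0.000891 × 200) = 0.836775
R(array deployment motor) = exp(−0.000980 × 200) = 0.822012
R(load switch) = exp(−0.000354 × 200) = 0.931648
R(battery charge regulator) = exp(−0.000985 × 200) = 0.821191
R(shunt driver) = exp(−0.000680 × 200) = 0.872843
Series (array deployment motor and load switch): 0.822012 × 0.931648 = 0.765826
Parallel (power distribution unit and [0.765826]): 1 − (1 − 0.836775)(1 − 0.765826) = 0.961777
Parallel (battery charge regulator and shunt driver): 1 − (1 − 0.821191)(1 − 0.872843) = 0.977263
Series ([0.961777] and [0.977263]): 0.961777 × 0.977263 = 0.9399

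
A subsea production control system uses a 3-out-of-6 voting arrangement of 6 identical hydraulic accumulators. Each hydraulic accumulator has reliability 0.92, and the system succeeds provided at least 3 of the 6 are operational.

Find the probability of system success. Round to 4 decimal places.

R = Σ_{i=3}^{6} C(6,i) p^i (1−p)^{6−i} with p = 0.92
C(6,3)·0.92^3·0.08^3 = 0.007974
C(6,4)·0.92^4·0.08^2 = 0.068774
C(6,5)·0.92^5·0.08^1 = 0.316359
C(6,6)·0.92^6·0.08^0 = 0.606355
Sum = 0.9995

0.9995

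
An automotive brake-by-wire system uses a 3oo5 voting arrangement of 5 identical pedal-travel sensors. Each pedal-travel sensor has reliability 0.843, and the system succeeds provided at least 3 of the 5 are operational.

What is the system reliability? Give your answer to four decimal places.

R = Σ_{i=3}^{5} C(5,i) p^i (1−p)^{5−i} with p = 0.843
C(5,3)·0.843^3·0.157^2 = 0.147667
C(5,4)·0.843^4·0.157^1 = 0.396442
C(5,5)·0.843^5·0.157^0 = 0.425734
Sum = 0.9698

0.9698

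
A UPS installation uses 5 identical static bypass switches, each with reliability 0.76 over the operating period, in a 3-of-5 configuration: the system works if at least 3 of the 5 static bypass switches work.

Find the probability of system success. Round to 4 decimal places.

R = Σ_{i=3}^{5} C(5,i) p^i (1−p)^{5−i} with p = 0.76
C(5,3)·0.76^3·0.24^2 = 0.252850
C(5,4)·0.76^4·0.24^1 = 0.400346
C(5,5)·0.76^5·0.24^0 = 0.253553
Sum = 0.9067

0.9067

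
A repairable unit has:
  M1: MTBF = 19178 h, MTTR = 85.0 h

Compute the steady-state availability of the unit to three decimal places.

0.996

A(M1) = MTBF/(MTBF+MTTR) = 19178/(19178+85.0) = 0.996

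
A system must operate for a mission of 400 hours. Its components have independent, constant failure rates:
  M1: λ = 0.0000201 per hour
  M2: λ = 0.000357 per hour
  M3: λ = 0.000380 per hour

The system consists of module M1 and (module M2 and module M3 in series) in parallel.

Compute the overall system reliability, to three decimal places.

0.998

R(M1) = exp(−0.0000201 × 400) = 0.99199
R(M2) = exp(−0.000357 × 400) = 0.86693
R(M3) = exp(−0.000380 × 400) = 0.85899
Series (M2 and M3): 0.86693 × 0.85899 = 0.74468
Parallel (M1 and [0.74468]): 1 − (1 − 0.99199)(1 − 0.74468) = 0.998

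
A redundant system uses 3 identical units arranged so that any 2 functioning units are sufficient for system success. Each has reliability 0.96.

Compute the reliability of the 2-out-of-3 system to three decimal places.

R = Σ_{i=2}^{3} C(3,i) p^i (1−p)^{3−i} with p = 0.96
C(3,2)·0.96^2·0.04^1 = 0.11059
C(3,3)·0.96^3·0.04^0 = 0.88474
Sum = 0.995

0.995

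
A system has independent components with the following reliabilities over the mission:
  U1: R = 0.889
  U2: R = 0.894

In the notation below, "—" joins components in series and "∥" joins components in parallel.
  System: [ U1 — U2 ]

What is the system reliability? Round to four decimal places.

0.7948

Series (U1 and U2): 0.889000 × 0.894000 = 0.7948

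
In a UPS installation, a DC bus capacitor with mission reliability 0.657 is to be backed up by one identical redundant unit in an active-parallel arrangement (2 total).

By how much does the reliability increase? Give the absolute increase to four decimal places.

R_before = 0.657
R_after = 1 − (1 − 0.657)^2 = 0.8824
ΔR = 0.8824 − 0.657 = 0.2254

0.2254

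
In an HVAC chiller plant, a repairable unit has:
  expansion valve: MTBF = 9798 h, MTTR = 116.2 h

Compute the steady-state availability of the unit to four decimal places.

0.9883

A(expansion valve) = MTBF/(MTBF+MTTR) = 9798/(9798+116.2) = 0.9883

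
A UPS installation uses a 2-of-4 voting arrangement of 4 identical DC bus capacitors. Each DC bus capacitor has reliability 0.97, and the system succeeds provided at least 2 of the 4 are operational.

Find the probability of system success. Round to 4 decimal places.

R = Σ_{i=2}^{4} C(4,i) p^i (1−p)^{4−i} with p = 0.97
C(4,2)·0.97^2·0.03^2 = 0.005081
C(4,3)·0.97^3·0.03^1 = 0.109521
C(4,4)·0.97^4·0.03^0 = 0.885293
Sum = 0.9999

0.9999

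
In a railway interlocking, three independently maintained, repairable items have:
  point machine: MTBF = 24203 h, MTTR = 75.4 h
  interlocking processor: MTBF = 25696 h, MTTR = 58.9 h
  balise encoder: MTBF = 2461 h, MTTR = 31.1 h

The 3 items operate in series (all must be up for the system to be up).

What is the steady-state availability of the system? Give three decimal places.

A(point machine) = MTBF/(MTBF+MTTR) = 24203/(24203+75.4) = 0.996894
A(interlocking processor) = MTBF/(MTBF+MTTR) = 25696/(25696+58.9) = 0.997713
A(balise encoder) = MTBF/(MTBF+MTTR) = 2461/(2461+31.1) = 0.987521
Series availability: 0.996894 × 0.997713 × 0.987521 = 0.982

0.982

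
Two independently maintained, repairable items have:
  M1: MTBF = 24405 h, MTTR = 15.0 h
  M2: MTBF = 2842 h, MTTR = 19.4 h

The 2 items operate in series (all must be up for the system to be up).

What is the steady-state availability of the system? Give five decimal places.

0.99261

A(M1) = MTBF/(MTBF+MTTR) = 24405/(24405+15.0) = 0.999386
A(M2) = MTBF/(MTBF+MTTR) = 2842/(2842+19.4) = 0.993220
Series availability: 0.999386 × 0.993220 = 0.99261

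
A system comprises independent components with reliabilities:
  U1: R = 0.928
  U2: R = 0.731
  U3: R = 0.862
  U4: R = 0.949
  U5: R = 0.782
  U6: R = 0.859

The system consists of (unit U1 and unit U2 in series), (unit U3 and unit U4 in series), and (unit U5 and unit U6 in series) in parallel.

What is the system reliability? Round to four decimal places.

0.9808

Series (U1 and U2): 0.928000 × 0.731000 = 0.678368
Series (U3 and U4): 0.862000 × 0.949000 = 0.818038
Series (U5 and U6): 0.782000 × 0.859000 = 0.671738
Parallel ([0.678368], [0.818038], and [0.671738]): 1 − (1 − 0.678368)(1 − 0.818038)(1 − 0.671738) = 0.9808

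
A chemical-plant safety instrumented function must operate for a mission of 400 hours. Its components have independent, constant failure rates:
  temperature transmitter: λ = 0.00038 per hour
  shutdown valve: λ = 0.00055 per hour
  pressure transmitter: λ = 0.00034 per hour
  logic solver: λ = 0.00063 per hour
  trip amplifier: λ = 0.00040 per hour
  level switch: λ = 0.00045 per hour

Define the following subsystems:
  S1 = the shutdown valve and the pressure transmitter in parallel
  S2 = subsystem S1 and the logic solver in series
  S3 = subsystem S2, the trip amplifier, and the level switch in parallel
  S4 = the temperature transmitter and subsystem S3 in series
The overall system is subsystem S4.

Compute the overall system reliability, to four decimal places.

R(temperature transmitter) = exp(−0.00038 × 400) = 0.858988
R(shutdown valve) = exp(−0.00055 × 400) = 0.802519
R(pressure transmitter) = exp(−0.00034 × 400) = 0.872843
R(logic solver) = exp(−0.00063 × 400) = 0.777245
R(trip amplifier) = exp(−0.00040 × 400) = 0.852144
R(level switch) = exp(−0.00045 × 400) = 0.835270
Parallel (shutdown valve and pressure transmitter): 1 − (1 − 0.802519)(1 − 0.872843) = 0.974889
Series ([0.974889] and logic solver): 0.974889 × 0.777245 = 0.757728
Parallel ([0.757728], trip amplifier, and level switch): 1 − (1 − 0.757728)(1 − 0.852144)(1 − 0.835270) = 0.994099
Series (temperature transmitter and [0.994099]): 0.858988 × 0.994099 = 0.8539

0.8539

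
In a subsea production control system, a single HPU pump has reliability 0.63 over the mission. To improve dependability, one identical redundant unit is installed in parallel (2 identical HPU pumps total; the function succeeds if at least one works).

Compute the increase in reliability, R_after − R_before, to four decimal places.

0.2331

R_before = 0.63
R_after = 1 − (1 − 0.63)^2 = 0.8631
ΔR = 0.8631 − 0.63 = 0.2331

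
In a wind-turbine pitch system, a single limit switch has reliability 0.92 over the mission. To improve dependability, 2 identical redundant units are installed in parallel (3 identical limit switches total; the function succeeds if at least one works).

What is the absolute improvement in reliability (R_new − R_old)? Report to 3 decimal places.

0.079

R_before = 0.92
R_after = 1 − (1 − 0.92)^3 = 0.999
ΔR = 0.999 − 0.92 = 0.079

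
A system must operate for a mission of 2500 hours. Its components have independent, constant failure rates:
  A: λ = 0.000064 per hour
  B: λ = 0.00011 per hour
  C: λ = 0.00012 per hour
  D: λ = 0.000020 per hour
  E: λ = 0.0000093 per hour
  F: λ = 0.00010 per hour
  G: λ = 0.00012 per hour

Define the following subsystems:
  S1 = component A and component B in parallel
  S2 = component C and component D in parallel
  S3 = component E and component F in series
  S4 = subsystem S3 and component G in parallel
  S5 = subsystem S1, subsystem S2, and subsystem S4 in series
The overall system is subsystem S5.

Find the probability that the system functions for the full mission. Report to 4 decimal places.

0.8932

R(A) = exp(−0.000064 × 2500) = 0.852144
R(B) = exp(−0.00011 × 2500) = 0.759572
R(C) = exp(−0.00012 × 2500) = 0.740818
R(D) = exp(−0.000020 × 2500) = 0.951229
R(E) = exp(−0.0000093 × 2500) = 0.977018
R(F) = exp(−0.00010 × 2500) = 0.778801
R(G) = exp(−0.00012 × 2500) = 0.740818
Parallel (A and B): 1 − (1 − 0.852144)(1 − 0.759572) = 0.964451
Parallel (C and D): 1 − (1 − 0.740818)(1 − 0.951229) = 0.987359
Series (E and F): 0.977018 × 0.778801 = 0.760903
Parallel ([0.760903] and G): 1 − (1 − 0.760903)(1 − 0.740818) = 0.938030
Series ([0.964451], [0.987359], and [0.938030]): 0.964451 × 0.987359 × 0.938030 = 0.8932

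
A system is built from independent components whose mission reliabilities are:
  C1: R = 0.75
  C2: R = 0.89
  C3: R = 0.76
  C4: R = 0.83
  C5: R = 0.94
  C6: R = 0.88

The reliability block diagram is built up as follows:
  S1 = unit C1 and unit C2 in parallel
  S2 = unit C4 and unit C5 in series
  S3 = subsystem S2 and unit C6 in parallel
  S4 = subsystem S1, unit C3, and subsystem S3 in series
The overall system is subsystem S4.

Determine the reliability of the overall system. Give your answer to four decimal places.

0.7196

Parallel (C1 and C2): 1 − (1 − 0.750000)(1 − 0.890000) = 0.972500
Series (C4 and C5): 0.830000 × 0.940000 = 0.780200
Parallel ([0.780200] and C6): 1 − (1 − 0.780200)(1 − 0.880000) = 0.973624
Series ([0.972500], C3, and [0.973624]): 0.972500 × 0.760000 × 0.973624 = 0.7196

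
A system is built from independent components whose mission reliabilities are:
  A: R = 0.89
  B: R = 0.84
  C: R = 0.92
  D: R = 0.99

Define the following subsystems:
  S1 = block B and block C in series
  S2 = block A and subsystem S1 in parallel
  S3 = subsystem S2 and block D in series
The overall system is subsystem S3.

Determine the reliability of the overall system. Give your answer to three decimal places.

Series (B and C): 0.84000 × 0.92000 = 0.77280
Parallel (A and [0.77280]): 1 − (1 − 0.89000)(1 − 0.77280) = 0.97501
Series ([0.97501] and D): 0.97501 × 0.99000 = 0.965

0.965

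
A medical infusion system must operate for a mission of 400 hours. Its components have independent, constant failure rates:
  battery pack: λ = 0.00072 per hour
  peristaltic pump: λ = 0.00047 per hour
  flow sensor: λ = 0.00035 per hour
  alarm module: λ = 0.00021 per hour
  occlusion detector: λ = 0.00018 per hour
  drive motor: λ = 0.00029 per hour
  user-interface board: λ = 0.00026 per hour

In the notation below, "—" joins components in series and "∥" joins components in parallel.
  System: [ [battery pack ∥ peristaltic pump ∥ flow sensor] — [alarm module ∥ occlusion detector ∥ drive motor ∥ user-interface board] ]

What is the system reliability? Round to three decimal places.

0.994

R(battery pack) = exp(−0.00072 × 400) = 0.74976
R(peristaltic pump) = exp(−0.00047 × 400) = 0.82861
R(flow sensor) = exp(−0.00035 × 400) = 0.86936
R(alarm module) = exp(−0.00021 × 400) = 0.91943
R(occlusion detector) = exp(−0.00018 × 400) = 0.93053
R(drive motor) = exp(−0.00029 × 400) = 0.89048
R(user-interface board) = exp(−0.00026 × 400) = 0.90123
Parallel (battery pack, peristaltic pump, and flow sensor): 1 − (1 − 0.74976)(1 − 0.82861)(1 − 0.86936) = 0.99440
Parallel (alarm module, occlusion detector, drive motor, and user-interface board): 1 − (1 − 0.91943)(1 − 0.93053)(1 − 0.89048)(1 − 0.90123) = 0.99994
Series ([0.99440] and [0.99994]): 0.99440 × 0.99994 = 0.994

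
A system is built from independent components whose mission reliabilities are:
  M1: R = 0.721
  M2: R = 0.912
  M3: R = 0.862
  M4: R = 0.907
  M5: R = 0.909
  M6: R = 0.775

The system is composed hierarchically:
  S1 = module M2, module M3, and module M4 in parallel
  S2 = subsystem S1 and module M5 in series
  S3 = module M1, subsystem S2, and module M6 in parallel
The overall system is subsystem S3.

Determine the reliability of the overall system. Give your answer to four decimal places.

0.9942

Parallel (M2, M3, and M4): 1 − (1 − 0.912000)(1 − 0.862000)(1 − 0.907000) = 0.998871
Series ([0.998871] and M5): 0.998871 × 0.909000 = 0.907974
Parallel (M1, [0.907974], and M6): 1 − (1 − 0.721000)(1 − 0.907974)(1 − 0.775000) = 0.9942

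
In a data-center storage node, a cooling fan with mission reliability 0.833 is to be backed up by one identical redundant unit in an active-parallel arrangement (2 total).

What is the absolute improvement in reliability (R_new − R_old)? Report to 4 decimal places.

R_before = 0.833
R_after = 1 − (1 − 0.833)^2 = 0.9721
ΔR = 0.9721 − 0.833 = 0.1391

0.1391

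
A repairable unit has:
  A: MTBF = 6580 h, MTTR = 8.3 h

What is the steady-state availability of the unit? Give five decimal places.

0.99874

A(A) = MTBF/(MTBF+MTTR) = 6580/(6580+8.3) = 0.99874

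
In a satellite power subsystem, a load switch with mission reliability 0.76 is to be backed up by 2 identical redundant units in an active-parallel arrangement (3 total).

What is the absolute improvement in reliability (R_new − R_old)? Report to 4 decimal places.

R_before = 0.76
R_after = 1 − (1 − 0.76)^3 = 0.9862
ΔR = 0.9862 − 0.76 = 0.2262

0.2262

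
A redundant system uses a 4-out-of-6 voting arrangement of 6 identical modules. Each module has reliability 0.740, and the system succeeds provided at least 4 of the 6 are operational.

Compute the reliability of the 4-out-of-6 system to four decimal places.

0.8144

R = Σ_{i=4}^{6} C(6,i) p^i (1−p)^{6−i} with p = 0.740
C(6,4)·0.740^4·0.260^2 = 0.304064
C(6,5)·0.740^5·0.260^1 = 0.346165
C(6,6)·0.740^6·0.260^0 = 0.164206
Sum = 0.8144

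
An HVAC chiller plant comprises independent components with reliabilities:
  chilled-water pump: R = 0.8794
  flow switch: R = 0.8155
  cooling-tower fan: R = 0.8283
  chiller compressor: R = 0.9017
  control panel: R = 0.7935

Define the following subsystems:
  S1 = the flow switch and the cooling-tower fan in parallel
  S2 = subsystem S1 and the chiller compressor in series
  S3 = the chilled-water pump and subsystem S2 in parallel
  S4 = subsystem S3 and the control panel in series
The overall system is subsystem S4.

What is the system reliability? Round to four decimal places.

Parallel (flow switch and cooling-tower fan): 1 − (1 − 0.815500)(1 − 0.828300) = 0.968321
Series ([0.968321] and chiller compressor): 0.968321 × 0.901700 = 0.873135
Parallel (chilled-water pump and [0.873135]): 1 − (1 − 0.879400)(1 − 0.873135) = 0.984700
Series ([0.984700] and control panel): 0.984700 × 0.793500 = 0.7814

0.7814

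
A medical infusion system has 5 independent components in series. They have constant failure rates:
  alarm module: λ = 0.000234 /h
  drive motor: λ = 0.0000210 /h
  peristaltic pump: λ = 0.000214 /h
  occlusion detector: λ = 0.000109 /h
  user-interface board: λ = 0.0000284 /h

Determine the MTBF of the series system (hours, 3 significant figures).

Series of exponential components: λ_sys = Σ λ_i
λ_sys = 0.000234 + 0.0000210 + 0.000214 + 0.000109 + 0.0000284 = 6.0640e-04 /h
MTBF = 1 / λ_sys = 1650 h

1650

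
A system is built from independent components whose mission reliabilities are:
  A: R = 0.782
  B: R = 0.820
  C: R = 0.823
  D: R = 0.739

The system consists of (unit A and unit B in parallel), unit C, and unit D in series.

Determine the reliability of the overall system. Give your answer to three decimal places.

0.584

Parallel (A and B): 1 − (1 − 0.78200)(1 − 0.82000) = 0.96076
Series ([0.96076], C, and D): 0.96076 × 0.82300 × 0.73900 = 0.584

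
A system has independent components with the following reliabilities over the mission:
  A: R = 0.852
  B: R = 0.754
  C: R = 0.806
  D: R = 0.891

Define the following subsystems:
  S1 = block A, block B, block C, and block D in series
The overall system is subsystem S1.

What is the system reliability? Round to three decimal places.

Series (A, B, C, and D): 0.85200 × 0.75400 × 0.80600 × 0.89100 = 0.461

0.461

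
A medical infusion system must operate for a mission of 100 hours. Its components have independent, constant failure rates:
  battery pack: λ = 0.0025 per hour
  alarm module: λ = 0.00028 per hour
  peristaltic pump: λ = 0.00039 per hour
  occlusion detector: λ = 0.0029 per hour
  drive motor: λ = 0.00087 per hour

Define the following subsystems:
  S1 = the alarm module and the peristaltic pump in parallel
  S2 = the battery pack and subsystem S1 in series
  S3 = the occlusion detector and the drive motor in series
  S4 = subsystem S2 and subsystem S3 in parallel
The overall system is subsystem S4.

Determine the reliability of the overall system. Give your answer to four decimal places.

0.9303

R(battery pack) = exp(−0.0025 × 100) = 0.778801
R(alarm module) = exp(−0.00028 × 100) = 0.972388
R(peristaltic pump) = exp(−0.00039 × 100) = 0.961751
R(occlusion detector) = exp(−0.0029 × 100) = 0.748264
R(drive motor) = exp(−0.00087 × 100) = 0.916677
Parallel (alarm module and peristaltic pump): 1 − (1 − 0.972388)(1 − 0.961751) = 0.998944
Series (battery pack and [0.998944]): 0.778801 × 0.998944 = 0.777979
Series (occlusion detector and drive motor): 0.748264 × 0.916677 = 0.685916
Parallel ([0.777979] and [0.685916]): 1 − (1 − 0.777979)(1 − 0.685916) = 0.9303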